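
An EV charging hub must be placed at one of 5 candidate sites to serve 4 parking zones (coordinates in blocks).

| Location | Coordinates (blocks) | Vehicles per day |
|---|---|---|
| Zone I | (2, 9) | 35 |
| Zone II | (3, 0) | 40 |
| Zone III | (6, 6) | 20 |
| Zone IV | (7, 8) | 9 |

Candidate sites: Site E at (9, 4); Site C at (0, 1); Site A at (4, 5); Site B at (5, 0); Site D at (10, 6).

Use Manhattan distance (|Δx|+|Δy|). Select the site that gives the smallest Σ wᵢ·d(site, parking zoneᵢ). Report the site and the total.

Total weighted distance at each candidate:
  Site E (9, 4): total = 974
  Site C (0, 1): total = 856
  Site A (4, 5): total = 564
  Site B (5, 0): total = 730
  Site D (10, 6): total = 1030
Minimum is at Site A with total 564 blocks.

Site A, total 564 blocks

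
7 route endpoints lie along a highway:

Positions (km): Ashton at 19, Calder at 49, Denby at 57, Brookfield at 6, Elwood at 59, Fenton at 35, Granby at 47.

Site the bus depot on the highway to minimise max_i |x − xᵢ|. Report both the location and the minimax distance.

location 32.5, max distance 26.5

The 1-center on a line is the midpoint of the two extreme points: leftmost at 6, rightmost at 59.
Optimal location = (6 + 59)/2 = 32.5; maximum distance = (59 − 6)/2 = 26.5.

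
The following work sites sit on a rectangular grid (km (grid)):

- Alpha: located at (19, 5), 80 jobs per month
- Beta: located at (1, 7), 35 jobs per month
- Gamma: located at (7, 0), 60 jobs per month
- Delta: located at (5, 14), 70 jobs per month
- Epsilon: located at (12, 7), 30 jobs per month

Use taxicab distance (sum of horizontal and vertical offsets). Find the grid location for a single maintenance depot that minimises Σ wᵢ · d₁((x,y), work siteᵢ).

Manhattan distance separates: Σwᵢ(|x−xᵢ|+|y−yᵢ|) = Σwᵢ|x−xᵢ| + Σwᵢ|y−yᵢ|, so x and y are optimised independently as 1-D weighted medians.
Total weight W = 275; half = 137.5.
x-coordinate, sorted with cumulative weight:
  x=1 (Beta, w=35) cum 35
  x=5 (Delta, w=70) cum 105
  x=7 (Gamma, w=60) cum 165  ← median
  x=12 (Epsilon, w=30) cum 195
  x=19 (Alpha, w=80) cum 275
⇒ x* = 7
y-coordinate, sorted with cumulative weight:
  y=0 (Gamma, w=60) cum 60
  y=5 (Alpha, w=80) cum 140  ← median
  y=7 (Beta, w=35) cum 175
  y=7 (Epsilon, w=30) cum 205
  y=14 (Delta, w=70) cum 275
⇒ y* = 5

(7, 5)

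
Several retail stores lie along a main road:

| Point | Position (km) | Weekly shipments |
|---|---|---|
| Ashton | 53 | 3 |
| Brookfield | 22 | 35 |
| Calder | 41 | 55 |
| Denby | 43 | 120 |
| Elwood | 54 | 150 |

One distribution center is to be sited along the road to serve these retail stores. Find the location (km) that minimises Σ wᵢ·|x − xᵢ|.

For a sum of weighted absolute distances on a line, the optimum is the weighted median (not the mean). Total weight W = 363; half-weight = 181.5.
Sort by position and accumulate weight:
  km 22 (Brookfield, w=35) → cum 35
  km 41 (Calder, w=55) → cum 90
  km 43 (Denby, w=120) → cum 210  ≥ 181.5 → median here
  km 53 (Ashton, w=3) → cum 213
  km 54 (Elwood, w=150) → cum 363
Optimal location: km 43.

x = 43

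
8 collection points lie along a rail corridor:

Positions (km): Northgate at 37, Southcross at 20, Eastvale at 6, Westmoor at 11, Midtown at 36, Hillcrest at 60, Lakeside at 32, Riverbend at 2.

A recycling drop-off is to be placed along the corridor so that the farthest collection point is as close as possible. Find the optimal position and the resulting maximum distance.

location 31, max distance 29

The 1-center on a line is the midpoint of the two extreme points: leftmost at 2, rightmost at 60.
Optimal location = (2 + 60)/2 = 31; maximum distance = (60 − 2)/2 = 29.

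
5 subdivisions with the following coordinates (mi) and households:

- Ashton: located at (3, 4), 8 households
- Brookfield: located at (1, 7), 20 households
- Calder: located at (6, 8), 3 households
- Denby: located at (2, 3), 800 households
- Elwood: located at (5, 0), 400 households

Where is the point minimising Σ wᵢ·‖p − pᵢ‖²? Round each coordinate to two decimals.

(2.97, 2.11)

The minimiser of Σwᵢ‖p−pᵢ‖² is the weighted centroid p* = (Σwᵢpᵢ)/(Σwᵢ).
Σwᵢ = 1231.
Σwᵢxᵢ = 8·3 + 20·1 + 3·6 + 800·2 + 400·5 = 3662.
Σwᵢyᵢ = 8·4 + 20·7 + 3·8 + 800·3 + 400·0 = 2596.
x* = 3662/1231 = 2.97, y* = 2596/1231 = 2.11.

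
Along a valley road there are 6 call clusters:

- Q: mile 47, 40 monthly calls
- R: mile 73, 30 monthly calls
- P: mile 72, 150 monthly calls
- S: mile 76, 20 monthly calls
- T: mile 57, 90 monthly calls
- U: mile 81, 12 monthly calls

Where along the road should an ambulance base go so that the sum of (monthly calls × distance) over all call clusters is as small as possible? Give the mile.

x = 72

For a sum of weighted absolute distances on a line, the optimum is the weighted median (not the mean). Total weight W = 342; half-weight = 171.
Sort by position and accumulate weight:
  mile 47 (Q, w=40) → cum 40
  mile 57 (T, w=90) → cum 130
  mile 72 (P, w=150) → cum 280  ≥ 171 → median here
  mile 73 (R, w=30) → cum 310
  mile 76 (S, w=20) → cum 330
  mile 81 (U, w=12) → cum 342
Optimal location: mile 72.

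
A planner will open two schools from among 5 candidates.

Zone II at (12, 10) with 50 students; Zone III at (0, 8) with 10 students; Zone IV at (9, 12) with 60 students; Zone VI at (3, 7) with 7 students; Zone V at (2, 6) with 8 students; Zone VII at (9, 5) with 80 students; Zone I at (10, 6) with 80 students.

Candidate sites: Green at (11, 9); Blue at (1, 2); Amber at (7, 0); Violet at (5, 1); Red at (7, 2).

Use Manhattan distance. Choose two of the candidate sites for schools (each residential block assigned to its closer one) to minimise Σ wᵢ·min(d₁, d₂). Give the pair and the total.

{Green, Blue}, total 1359

Evaluate every pair (each demand assigned to the nearer of the two):
  {Green, Blue}: total = 1359
  {Green, Red}: total = 1375
  {Green, Violet}: total = 1440
  {Green, Amber}: total = 1478
  {Blue, Red}: total = 2489
  {Violet, Red}: total = 2570
  {Amber, Red}: total = 2595
  {Blue, Amber}: total = 3029
  {Amber, Violet}: total = 3110
  {Blue, Violet}: total = 3299
Best pair: {Green, Blue} with total 1359.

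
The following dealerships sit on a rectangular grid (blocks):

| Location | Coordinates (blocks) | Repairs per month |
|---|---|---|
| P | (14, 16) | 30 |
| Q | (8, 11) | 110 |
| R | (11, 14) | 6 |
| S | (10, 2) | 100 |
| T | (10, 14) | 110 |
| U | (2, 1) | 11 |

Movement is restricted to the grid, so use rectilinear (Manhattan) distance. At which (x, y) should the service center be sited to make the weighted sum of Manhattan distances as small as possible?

(10, 11)

Manhattan distance separates: Σwᵢ(|x−xᵢ|+|y−yᵢ|) = Σwᵢ|x−xᵢ| + Σwᵢ|y−yᵢ|, so x and y are optimised independently as 1-D weighted medians.
Total weight W = 367; half = 183.5.
x-coordinate, sorted with cumulative weight:
  x=2 (U, w=11) cum 11
  x=8 (Q, w=110) cum 121
  x=10 (S, w=100) cum 221  ← median
  x=10 (T, w=110) cum 331
  x=11 (R, w=6) cum 337
  x=14 (P, w=30) cum 367
⇒ x* = 10
y-coordinate, sorted with cumulative weight:
  y=1 (U, w=11) cum 11
  y=2 (S, w=100) cum 111
  y=11 (Q, w=110) cum 221  ← median
  y=14 (R, w=6) cum 227
  y=14 (T, w=110) cum 337
  y=16 (P, w=30) cum 367
⇒ y* = 11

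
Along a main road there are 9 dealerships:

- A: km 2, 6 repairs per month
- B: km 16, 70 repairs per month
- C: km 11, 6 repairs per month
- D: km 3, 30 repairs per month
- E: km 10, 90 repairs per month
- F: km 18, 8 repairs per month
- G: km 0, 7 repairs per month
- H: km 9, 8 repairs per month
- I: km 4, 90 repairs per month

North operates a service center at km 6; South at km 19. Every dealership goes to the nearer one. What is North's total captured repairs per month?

The indifferent point is the midpoint (6+19)/2 = 12.5; dealerships left of it (closer to North at 6) go to North, those right go to South.
  G at 0 (w=7) → North
  A at 2 (w=6) → North
  D at 3 (w=30) → North
  I at 4 (w=90) → North
  H at 9 (w=8) → North
  E at 10 (w=90) → North
  C at 11 (w=6) → North
  B at 16 (w=70) → South
  F at 18 (w=8) → South
North captures 237; South captures 78.

237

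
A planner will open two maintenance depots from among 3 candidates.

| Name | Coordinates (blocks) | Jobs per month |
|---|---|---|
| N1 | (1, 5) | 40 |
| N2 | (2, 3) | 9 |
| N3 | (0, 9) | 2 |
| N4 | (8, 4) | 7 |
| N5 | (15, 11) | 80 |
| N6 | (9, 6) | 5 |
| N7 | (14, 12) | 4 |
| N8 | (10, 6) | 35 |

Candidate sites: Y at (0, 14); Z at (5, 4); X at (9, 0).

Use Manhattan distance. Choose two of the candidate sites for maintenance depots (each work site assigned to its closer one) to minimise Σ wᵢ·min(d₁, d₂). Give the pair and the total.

{Y, Z}, total 1966

Evaluate every pair (each demand assigned to the nearer of the two):
  {Y, Z}: total = 1966
  {Z, X}: total = 1980
  {Y, X}: total = 2234
Best pair: {Y, Z} with total 1966.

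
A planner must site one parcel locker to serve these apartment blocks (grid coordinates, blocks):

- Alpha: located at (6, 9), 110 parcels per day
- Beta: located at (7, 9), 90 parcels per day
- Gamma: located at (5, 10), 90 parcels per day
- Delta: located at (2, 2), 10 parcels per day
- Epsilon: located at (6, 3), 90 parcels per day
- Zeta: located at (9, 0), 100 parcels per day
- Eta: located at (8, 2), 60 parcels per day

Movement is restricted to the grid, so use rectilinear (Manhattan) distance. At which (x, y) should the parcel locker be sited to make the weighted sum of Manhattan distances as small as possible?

(6, 9)

Manhattan distance separates: Σwᵢ(|x−xᵢ|+|y−yᵢ|) = Σwᵢ|x−xᵢ| + Σwᵢ|y−yᵢ|, so x and y are optimised independently as 1-D weighted medians.
Total weight W = 550; half = 275.
x-coordinate, sorted with cumulative weight:
  x=2 (Delta, w=10) cum 10
  x=5 (Gamma, w=90) cum 100
  x=6 (Alpha, w=110) cum 210
  x=6 (Epsilon, w=90) cum 300  ← median
  x=7 (Beta, w=90) cum 390
  x=8 (Eta, w=60) cum 450
  x=9 (Zeta, w=100) cum 550
⇒ x* = 6
y-coordinate, sorted with cumulative weight:
  y=0 (Zeta, w=100) cum 100
  y=2 (Delta, w=10) cum 110
  y=2 (Eta, w=60) cum 170
  y=3 (Epsilon, w=90) cum 260
  y=9 (Alpha, w=110) cum 370  ← median
  y=9 (Beta, w=90) cum 460
  y=10 (Gamma, w=90) cum 550
⇒ y* = 9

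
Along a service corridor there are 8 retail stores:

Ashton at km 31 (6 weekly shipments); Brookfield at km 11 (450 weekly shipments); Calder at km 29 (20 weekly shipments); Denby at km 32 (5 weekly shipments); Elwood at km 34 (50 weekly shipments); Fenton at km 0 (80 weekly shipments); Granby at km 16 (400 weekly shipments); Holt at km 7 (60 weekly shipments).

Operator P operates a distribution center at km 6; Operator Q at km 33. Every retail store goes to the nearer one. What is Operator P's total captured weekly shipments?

The indifferent point is the midpoint (6+33)/2 = 19.5; retail stores left of it (closer to Operator P at 6) go to Operator P, those right go to Operator Q.
  Fenton at 0 (w=80) → Operator P
  Holt at 7 (w=60) → Operator P
  Brookfield at 11 (w=450) → Operator P
  Granby at 16 (w=400) → Operator P
  Calder at 29 (w=20) → Operator Q
  Ashton at 31 (w=6) → Operator Q
  Denby at 32 (w=5) → Operator Q
  Elwood at 34 (w=50) → Operator Q
Operator P captures 990; Operator Q captures 81.

990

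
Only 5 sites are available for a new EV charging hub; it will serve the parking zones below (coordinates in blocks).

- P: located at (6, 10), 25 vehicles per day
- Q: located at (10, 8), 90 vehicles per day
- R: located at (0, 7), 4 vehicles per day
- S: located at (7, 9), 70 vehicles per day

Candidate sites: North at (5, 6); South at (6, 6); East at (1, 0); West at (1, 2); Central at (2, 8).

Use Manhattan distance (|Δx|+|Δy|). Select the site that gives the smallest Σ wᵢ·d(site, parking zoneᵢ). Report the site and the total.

Total weighted distance at each candidate:
  North (5, 6): total = 1129
  South (6, 6): total = 948
  East (1, 0): total = 2987
  West (1, 2): total = 2609
  Central (2, 8): total = 1302
Minimum is at South with total 948 blocks.

South, total 948 blocks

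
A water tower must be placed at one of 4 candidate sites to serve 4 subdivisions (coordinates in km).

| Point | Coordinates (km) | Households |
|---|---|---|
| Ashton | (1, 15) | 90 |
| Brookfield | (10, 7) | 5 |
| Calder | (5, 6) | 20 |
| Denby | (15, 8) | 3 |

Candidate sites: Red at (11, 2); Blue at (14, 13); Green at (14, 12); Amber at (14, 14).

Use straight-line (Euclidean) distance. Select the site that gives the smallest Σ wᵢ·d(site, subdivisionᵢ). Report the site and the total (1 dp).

Total weighted distance at each candidate:
  Red (11, 2): total = 1667.5
  Blue (14, 13): total = 1463.2
  Green (14, 12): total = 1461.5
  Amber (14, 14): total = 1472.8
Minimum is at Green with total 1461.5 km.

Green, total 1461.5 km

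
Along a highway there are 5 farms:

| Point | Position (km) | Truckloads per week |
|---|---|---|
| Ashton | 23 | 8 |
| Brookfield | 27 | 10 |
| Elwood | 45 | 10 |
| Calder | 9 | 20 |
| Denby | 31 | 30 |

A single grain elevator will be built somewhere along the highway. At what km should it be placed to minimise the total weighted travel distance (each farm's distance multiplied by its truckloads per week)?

x = 31

For a sum of weighted absolute distances on a line, the optimum is the weighted median (not the mean). Total weight W = 78; half-weight = 39.
Sort by position and accumulate weight:
  km 9 (Calder, w=20) → cum 20
  km 23 (Ashton, w=8) → cum 28
  km 27 (Brookfield, w=10) → cum 38
  km 31 (Denby, w=30) → cum 68  ≥ 39 → median here
  km 45 (Elwood, w=10) → cum 78
Optimal location: km 31.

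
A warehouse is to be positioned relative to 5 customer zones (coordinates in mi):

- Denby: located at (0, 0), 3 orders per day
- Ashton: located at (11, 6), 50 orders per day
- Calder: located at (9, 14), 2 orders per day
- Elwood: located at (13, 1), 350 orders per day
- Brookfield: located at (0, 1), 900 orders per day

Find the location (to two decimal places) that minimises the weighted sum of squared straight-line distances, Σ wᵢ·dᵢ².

(3.92, 1.21)

The minimiser of Σwᵢ‖p−pᵢ‖² is the weighted centroid p* = (Σwᵢpᵢ)/(Σwᵢ).
Σwᵢ = 1305.
Σwᵢxᵢ = 3·0 + 50·11 + 2·9 + 350·13 + 900·0 = 5118.
Σwᵢyᵢ = 3·0 + 50·6 + 2·14 + 350·1 + 900·1 = 1578.
x* = 5118/1305 = 3.92, y* = 1578/1305 = 1.21.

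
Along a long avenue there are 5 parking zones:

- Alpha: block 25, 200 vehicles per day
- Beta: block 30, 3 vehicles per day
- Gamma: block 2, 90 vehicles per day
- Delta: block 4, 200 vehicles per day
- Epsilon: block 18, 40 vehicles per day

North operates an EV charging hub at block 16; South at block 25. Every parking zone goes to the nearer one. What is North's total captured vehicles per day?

The indifferent point is the midpoint (16+25)/2 = 20.5; parking zones left of it (closer to North at 16) go to North, those right go to South.
  Gamma at 2 (w=90) → North
  Delta at 4 (w=200) → North
  Epsilon at 18 (w=40) → North
  Alpha at 25 (w=200) → South
  Beta at 30 (w=3) → South
North captures 330; South captures 203.

330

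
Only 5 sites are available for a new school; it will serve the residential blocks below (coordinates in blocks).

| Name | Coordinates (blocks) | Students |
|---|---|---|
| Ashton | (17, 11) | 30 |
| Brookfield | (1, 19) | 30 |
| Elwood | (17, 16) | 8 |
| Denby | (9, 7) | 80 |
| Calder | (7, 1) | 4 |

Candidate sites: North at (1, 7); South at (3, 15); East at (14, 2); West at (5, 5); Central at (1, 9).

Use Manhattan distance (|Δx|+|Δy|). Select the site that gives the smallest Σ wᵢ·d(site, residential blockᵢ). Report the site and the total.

West, total 1768 blocks

Total weighted distance at each candidate:
  North (1, 7): total = 1848
  South (3, 15): total = 2032
  East (14, 2): total = 2228
  West (5, 5): total = 1768
  Central (1, 9): total = 1880
Minimum is at West with total 1768 blocks.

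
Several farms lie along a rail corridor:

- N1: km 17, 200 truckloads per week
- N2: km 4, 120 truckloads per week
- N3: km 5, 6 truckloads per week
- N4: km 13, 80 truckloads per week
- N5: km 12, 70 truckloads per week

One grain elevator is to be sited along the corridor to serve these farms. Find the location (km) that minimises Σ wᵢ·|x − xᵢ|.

For a sum of weighted absolute distances on a line, the optimum is the weighted median (not the mean). Total weight W = 476; half-weight = 238.
Sort by position and accumulate weight:
  km 4 (N2, w=120) → cum 120
  km 5 (N3, w=6) → cum 126
  km 12 (N5, w=70) → cum 196
  km 13 (N4, w=80) → cum 276  ≥ 238 → median here
  km 17 (N1, w=200) → cum 476
Optimal location: km 13.

x = 13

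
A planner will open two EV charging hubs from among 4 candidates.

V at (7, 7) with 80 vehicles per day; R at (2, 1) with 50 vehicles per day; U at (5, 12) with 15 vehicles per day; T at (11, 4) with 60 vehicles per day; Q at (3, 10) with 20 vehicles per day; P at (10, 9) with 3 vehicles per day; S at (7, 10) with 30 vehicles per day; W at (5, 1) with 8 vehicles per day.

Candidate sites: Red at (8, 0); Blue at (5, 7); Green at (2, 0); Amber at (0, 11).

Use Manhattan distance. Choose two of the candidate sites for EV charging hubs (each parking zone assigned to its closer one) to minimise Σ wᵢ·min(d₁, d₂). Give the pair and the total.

{Blue, Green}, total 1128

Evaluate every pair (each demand assigned to the nearer of the two):
  {Blue, Green}: total = 1128
  {Red, Blue}: total = 1308
  {Blue, Amber}: total = 1524
  {Red, Amber}: total = 1885
  {Red, Green}: total = 1950
  {Green, Amber}: total = 2188
Best pair: {Blue, Green} with total 1128.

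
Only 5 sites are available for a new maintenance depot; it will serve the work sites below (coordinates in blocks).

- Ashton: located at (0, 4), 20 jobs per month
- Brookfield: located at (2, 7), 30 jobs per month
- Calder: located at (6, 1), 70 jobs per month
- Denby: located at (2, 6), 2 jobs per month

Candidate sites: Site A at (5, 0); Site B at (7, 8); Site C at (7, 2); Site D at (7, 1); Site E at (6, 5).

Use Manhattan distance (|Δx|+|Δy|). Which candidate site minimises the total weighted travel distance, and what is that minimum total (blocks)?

Site E, total 610 blocks

Total weighted distance at each candidate:
  Site A (5, 0): total = 638
  Site B (7, 8): total = 974
  Site C (7, 2): total = 638
  Site D (7, 1): total = 620
  Site E (6, 5): total = 610
Minimum is at Site E with total 610 blocks.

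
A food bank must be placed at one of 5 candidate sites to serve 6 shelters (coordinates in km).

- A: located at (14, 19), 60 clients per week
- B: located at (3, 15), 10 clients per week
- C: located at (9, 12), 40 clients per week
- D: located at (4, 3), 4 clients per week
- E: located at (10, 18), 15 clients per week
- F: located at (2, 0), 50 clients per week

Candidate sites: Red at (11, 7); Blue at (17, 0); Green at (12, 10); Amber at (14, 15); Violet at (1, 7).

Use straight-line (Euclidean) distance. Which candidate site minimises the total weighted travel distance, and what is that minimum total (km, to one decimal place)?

Green, total 1673.7 km

Total weighted distance at each candidate:
  Red (11, 7): total = 1838.7
  Blue (17, 0): total = 3029.3
  Green (12, 10): total = 1673.7
  Amber (14, 15): total = 1681.2
  Violet (1, 7): total = 2108.1
Minimum is at Green with total 1673.7 km.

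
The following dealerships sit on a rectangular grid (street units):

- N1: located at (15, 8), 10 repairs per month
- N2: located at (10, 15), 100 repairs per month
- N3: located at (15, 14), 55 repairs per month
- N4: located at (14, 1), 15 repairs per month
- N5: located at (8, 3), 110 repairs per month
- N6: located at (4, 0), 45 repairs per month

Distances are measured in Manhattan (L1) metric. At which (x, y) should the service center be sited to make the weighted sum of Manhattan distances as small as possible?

(10, 3)

Manhattan distance separates: Σwᵢ(|x−xᵢ|+|y−yᵢ|) = Σwᵢ|x−xᵢ| + Σwᵢ|y−yᵢ|, so x and y are optimised independently as 1-D weighted medians.
Total weight W = 335; half = 167.5.
x-coordinate, sorted with cumulative weight:
  x=4 (N6, w=45) cum 45
  x=8 (N5, w=110) cum 155
  x=10 (N2, w=100) cum 255  ← median
  x=14 (N4, w=15) cum 270
  x=15 (N1, w=10) cum 280
  x=15 (N3, w=55) cum 335
⇒ x* = 10
y-coordinate, sorted with cumulative weight:
  y=0 (N6, w=45) cum 45
  y=1 (N4, w=15) cum 60
  y=3 (N5, w=110) cum 170  ← median
  y=8 (N1, w=10) cum 180
  y=14 (N3, w=55) cum 235
  y=15 (N2, w=100) cum 335
⇒ y* = 3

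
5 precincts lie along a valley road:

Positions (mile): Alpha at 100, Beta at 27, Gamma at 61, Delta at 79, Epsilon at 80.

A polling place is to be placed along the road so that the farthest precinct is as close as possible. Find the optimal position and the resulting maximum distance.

location 63.5, max distance 36.5

The 1-center on a line is the midpoint of the two extreme points: leftmost at 27, rightmost at 100.
Optimal location = (27 + 100)/2 = 63.5; maximum distance = (100 − 27)/2 = 36.5.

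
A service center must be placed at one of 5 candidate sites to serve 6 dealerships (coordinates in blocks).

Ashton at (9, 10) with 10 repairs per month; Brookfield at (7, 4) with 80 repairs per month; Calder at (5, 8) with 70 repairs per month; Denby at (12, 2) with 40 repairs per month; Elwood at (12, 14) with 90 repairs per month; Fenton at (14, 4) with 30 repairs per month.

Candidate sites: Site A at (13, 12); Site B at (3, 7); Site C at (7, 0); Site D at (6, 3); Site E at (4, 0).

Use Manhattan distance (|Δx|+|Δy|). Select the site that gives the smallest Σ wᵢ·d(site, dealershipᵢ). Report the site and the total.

Site D, total 2760 blocks

Total weighted distance at each candidate:
  Site A (13, 12): total = 3000
  Site B (3, 7): total = 3280
  Site C (7, 0): total = 3460
  Site D (6, 3): total = 2760
  Site E (4, 0): total = 4140
Minimum is at Site D with total 2760 blocks.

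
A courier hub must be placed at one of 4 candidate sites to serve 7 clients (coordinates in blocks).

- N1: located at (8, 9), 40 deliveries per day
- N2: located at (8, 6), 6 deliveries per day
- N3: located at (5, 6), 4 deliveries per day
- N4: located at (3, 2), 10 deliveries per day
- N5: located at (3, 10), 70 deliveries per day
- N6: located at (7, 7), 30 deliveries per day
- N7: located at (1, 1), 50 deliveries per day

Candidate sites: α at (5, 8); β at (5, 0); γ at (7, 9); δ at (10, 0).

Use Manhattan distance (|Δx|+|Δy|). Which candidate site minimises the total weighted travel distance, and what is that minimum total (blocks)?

α, total 1198 blocks

Total weighted distance at each candidate:
  α (5, 8): total = 1198
  β (5, 0): total = 1958
  γ (7, 9): total = 1304
  δ (10, 0): total = 2612
Minimum is at α with total 1198 blocks.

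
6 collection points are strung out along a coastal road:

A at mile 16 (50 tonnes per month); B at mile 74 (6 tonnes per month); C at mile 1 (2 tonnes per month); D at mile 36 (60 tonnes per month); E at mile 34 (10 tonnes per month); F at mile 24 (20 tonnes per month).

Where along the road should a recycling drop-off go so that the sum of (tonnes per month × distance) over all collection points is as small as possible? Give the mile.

x = 34

For a sum of weighted absolute distances on a line, the optimum is the weighted median (not the mean). Total weight W = 148; half-weight = 74.
Sort by position and accumulate weight:
  mile 1 (C, w=2) → cum 2
  mile 16 (A, w=50) → cum 52
  mile 24 (F, w=20) → cum 72
  mile 34 (E, w=10) → cum 82  ≥ 74 → median here
  mile 36 (D, w=60) → cum 142
  mile 74 (B, w=6) → cum 148
Optimal location: mile 34.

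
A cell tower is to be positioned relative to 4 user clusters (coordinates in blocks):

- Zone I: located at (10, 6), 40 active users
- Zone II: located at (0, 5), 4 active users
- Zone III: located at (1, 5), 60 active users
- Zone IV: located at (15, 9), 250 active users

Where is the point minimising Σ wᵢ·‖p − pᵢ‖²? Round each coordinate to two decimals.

The minimiser of Σwᵢ‖p−pᵢ‖² is the weighted centroid p* = (Σwᵢpᵢ)/(Σwᵢ).
Σwᵢ = 354.
Σwᵢxᵢ = 40·10 + 4·0 + 60·1 + 250·15 = 4210.
Σwᵢyᵢ = 40·6 + 4·5 + 60·5 + 250·9 = 2810.
x* = 4210/354 = 11.89, y* = 2810/354 = 7.94.

(11.89, 7.94)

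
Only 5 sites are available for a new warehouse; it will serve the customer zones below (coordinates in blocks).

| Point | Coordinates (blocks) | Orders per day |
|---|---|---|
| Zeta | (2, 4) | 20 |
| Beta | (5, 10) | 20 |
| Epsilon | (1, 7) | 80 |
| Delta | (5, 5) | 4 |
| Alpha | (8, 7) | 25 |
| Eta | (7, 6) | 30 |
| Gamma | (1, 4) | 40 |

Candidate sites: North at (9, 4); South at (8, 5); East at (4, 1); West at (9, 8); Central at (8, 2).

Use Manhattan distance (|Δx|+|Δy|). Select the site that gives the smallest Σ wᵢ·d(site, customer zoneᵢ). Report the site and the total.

Total weighted distance at each candidate:
  North (9, 4): total = 1780
  South (8, 5): total = 1462
  East (4, 1): total = 1770
  West (9, 8): total = 1738
  Central (8, 2): total = 1999
Minimum is at South with total 1462 blocks.

South, total 1462 blocks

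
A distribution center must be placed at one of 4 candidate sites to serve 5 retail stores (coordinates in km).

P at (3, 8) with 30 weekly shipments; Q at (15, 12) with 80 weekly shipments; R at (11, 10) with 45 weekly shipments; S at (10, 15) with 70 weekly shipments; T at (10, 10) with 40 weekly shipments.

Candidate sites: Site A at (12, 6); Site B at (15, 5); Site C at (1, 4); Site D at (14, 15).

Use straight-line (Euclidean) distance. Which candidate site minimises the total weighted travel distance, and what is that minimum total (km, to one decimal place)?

Site D, total 1442.7 km

Total weighted distance at each candidate:
  Site A (12, 6): total = 1823.0
  Site B (15, 5): total = 2284.7
  Site C (1, 4): total = 3376.5
  Site D (14, 15): total = 1442.7
Minimum is at Site D with total 1442.7 km.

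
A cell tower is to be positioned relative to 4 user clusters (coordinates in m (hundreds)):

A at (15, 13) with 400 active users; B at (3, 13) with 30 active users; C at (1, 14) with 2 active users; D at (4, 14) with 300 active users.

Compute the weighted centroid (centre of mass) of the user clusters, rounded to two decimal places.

The minimiser of Σwᵢ‖p−pᵢ‖² is the weighted centroid p* = (Σwᵢpᵢ)/(Σwᵢ).
Σwᵢ = 732.
Σwᵢxᵢ = 400·15 + 30·3 + 2·1 + 300·4 = 7292.
Σwᵢyᵢ = 400·13 + 30·13 + 2·14 + 300·14 = 9818.
x* = 7292/732 = 9.96, y* = 9818/732 = 13.41.

(9.96, 13.41)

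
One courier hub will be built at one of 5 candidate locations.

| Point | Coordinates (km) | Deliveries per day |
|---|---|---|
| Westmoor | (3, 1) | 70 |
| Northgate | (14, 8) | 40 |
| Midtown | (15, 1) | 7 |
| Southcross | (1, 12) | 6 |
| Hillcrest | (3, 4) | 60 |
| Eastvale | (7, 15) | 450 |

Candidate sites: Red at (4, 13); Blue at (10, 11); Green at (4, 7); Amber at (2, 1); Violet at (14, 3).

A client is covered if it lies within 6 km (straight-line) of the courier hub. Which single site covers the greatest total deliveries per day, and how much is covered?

Coverage radius r = 6 km; a point is covered iff (Δx)²+(Δy)² ≤ 6² = 36.
  Red (4, 13): covers {Southcross, Eastvale} → 456
  Blue (10, 11): covers {Northgate, Eastvale} → 490
  Green (4, 7): covers {Southcross, Hillcrest} → 66
  Amber (2, 1): covers {Westmoor, Hillcrest} → 130
  Violet (14, 3): covers {Northgate, Midtown} → 47
Maximum coverage at Blue: 490 deliveries per day.

Blue, covering 490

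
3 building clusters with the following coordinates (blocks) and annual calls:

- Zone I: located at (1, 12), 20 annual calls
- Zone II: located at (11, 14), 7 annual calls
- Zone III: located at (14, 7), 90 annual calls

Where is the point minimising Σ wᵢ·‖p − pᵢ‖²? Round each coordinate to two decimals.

The minimiser of Σwᵢ‖p−pᵢ‖² is the weighted centroid p* = (Σwᵢpᵢ)/(Σwᵢ).
Σwᵢ = 117.
Σwᵢxᵢ = 20·1 + 7·11 + 90·14 = 1357.
Σwᵢyᵢ = 20·12 + 7·14 + 90·7 = 968.
x* = 1357/117 = 11.60, y* = 968/117 = 8.27.

(11.60, 8.27)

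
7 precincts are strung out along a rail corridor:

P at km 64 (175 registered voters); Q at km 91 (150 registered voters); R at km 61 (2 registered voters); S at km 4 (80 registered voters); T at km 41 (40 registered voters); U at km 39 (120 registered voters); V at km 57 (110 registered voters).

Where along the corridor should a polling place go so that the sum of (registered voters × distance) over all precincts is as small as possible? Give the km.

For a sum of weighted absolute distances on a line, the optimum is the weighted median (not the mean). Total weight W = 677; half-weight = 338.5.
Sort by position and accumulate weight:
  km 4 (S, w=80) → cum 80
  km 39 (U, w=120) → cum 200
  km 41 (T, w=40) → cum 240
  km 57 (V, w=110) → cum 350  ≥ 338.5 → median here
  km 61 (R, w=2) → cum 352
  km 64 (P, w=175) → cum 527
  km 91 (Q, w=150) → cum 677
Optimal location: km 57.

x = 57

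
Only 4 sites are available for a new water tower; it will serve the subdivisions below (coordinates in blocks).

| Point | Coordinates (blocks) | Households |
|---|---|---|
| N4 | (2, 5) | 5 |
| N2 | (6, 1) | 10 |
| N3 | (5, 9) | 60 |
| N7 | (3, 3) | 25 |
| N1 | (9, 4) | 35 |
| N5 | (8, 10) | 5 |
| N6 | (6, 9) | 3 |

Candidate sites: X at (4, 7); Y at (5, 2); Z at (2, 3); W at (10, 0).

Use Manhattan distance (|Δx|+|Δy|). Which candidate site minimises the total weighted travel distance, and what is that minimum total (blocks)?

Total weighted distance at each candidate:
  X (4, 7): total = 732
  Y (5, 2): total = 834
  Z (2, 3): total = 1010
  W (10, 0): total = 1479
Minimum is at X with total 732 blocks.

X, total 732 blocks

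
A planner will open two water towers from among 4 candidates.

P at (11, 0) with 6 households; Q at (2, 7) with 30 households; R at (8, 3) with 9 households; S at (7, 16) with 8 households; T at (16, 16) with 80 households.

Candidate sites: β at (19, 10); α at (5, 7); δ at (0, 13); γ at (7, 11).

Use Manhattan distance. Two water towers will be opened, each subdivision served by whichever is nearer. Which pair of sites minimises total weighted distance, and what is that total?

{β, α}, total 1039

Evaluate every pair (each demand assigned to the nearer of the two):
  {β, α}: total = 1039
  {β, γ}: total = 1201
  {β, δ}: total = 1310
  {α, γ}: total = 1391
  {δ, γ}: total = 1571
  {α, δ}: total = 1831
Best pair: {β, α} with total 1039.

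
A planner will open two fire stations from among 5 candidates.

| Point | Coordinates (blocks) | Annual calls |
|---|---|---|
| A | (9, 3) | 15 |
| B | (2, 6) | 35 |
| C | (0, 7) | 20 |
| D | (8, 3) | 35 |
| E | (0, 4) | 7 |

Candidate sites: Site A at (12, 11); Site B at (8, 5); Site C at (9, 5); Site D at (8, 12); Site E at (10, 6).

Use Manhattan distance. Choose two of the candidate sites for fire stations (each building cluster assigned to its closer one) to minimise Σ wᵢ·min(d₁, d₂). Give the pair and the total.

Evaluate every pair (each demand assigned to the nearer of the two):
  {Site B, Site C}: total = 608
  {Site A, Site B}: total = 623
  {Site B, Site D}: total = 623
  {Site B, Site E}: total = 623
  {Site A, Site C}: total = 705
  {Site C, Site D}: total = 705
  {Site C, Site E}: total = 705
  {Site A, Site E}: total = 819
  {Site D, Site E}: total = 819
  {Site A, Site D}: total = 1257
Best pair: {Site B, Site C} with total 608.

{Site B, Site C}, total 608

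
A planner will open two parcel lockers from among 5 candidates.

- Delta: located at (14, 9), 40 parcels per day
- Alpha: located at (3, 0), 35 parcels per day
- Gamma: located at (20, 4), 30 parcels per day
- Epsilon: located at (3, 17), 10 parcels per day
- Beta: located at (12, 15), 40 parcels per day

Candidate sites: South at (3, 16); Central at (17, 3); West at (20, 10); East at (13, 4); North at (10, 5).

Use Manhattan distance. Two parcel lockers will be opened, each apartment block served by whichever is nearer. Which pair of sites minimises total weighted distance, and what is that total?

Evaluate every pair (each demand assigned to the nearer of the two):
  {South, East}: total = 1350
  {South, West}: total = 1430
  {South, Central}: total = 1450
  {South, North}: total = 1480
  {Central, North}: total = 1530
  {East, North}: total = 1540
  {West, North}: total = 1550
  {Central, East}: total = 1560
  {West, East}: total = 1620
  {Central, West}: total = 1755
Best pair: {South, East} with total 1350.

{South, East}, total 1350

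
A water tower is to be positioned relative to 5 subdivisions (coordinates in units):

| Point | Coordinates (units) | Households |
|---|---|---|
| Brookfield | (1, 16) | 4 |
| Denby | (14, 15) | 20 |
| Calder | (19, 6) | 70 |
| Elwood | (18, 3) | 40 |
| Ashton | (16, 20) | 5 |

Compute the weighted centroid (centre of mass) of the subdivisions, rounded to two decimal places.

(17.37, 7.22)

The minimiser of Σwᵢ‖p−pᵢ‖² is the weighted centroid p* = (Σwᵢpᵢ)/(Σwᵢ).
Σwᵢ = 139.
Σwᵢxᵢ = 4·1 + 20·14 + 70·19 + 40·18 + 5·16 = 2414.
Σwᵢyᵢ = 4·16 + 20·15 + 70·6 + 40·3 + 5·20 = 1004.
x* = 2414/139 = 17.37, y* = 1004/139 = 7.22.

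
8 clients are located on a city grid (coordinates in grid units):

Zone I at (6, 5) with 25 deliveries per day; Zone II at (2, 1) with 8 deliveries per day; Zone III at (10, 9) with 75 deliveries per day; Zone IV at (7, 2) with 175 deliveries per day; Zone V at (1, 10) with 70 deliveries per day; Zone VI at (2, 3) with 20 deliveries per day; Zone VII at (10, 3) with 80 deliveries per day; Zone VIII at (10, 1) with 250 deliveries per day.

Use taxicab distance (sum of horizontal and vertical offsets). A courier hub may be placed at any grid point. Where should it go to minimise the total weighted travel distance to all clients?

(10, 2)

Manhattan distance separates: Σwᵢ(|x−xᵢ|+|y−yᵢ|) = Σwᵢ|x−xᵢ| + Σwᵢ|y−yᵢ|, so x and y are optimised independently as 1-D weighted medians.
Total weight W = 703; half = 351.5.
x-coordinate, sorted with cumulative weight:
  x=1 (Zone V, w=70) cum 70
  x=2 (Zone II, w=8) cum 78
  x=2 (Zone VI, w=20) cum 98
  x=6 (Zone I, w=25) cum 123
  x=7 (Zone IV, w=175) cum 298
  x=10 (Zone III, w=75) cum 373  ← median
  x=10 (Zone VII, w=80) cum 453
  x=10 (Zone VIII, w=250) cum 703
⇒ x* = 10
y-coordinate, sorted with cumulative weight:
  y=1 (Zone II, w=8) cum 8
  y=1 (Zone VIII, w=250) cum 258
  y=2 (Zone IV, w=175) cum 433  ← median
  y=3 (Zone VI, w=20) cum 453
  y=3 (Zone VII, w=80) cum 533
  y=5 (Zone I, w=25) cum 558
  y=9 (Zone III, w=75) cum 633
  y=10 (Zone V, w=70) cum 703
⇒ y* = 2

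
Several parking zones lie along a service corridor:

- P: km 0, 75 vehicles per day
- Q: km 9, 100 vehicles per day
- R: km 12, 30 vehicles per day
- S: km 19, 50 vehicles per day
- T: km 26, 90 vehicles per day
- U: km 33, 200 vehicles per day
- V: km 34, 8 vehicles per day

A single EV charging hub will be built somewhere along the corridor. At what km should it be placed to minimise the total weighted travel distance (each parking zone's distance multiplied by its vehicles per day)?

x = 26

For a sum of weighted absolute distances on a line, the optimum is the weighted median (not the mean). Total weight W = 553; half-weight = 276.5.
Sort by position and accumulate weight:
  km 0 (P, w=75) → cum 75
  km 9 (Q, w=100) → cum 175
  km 12 (R, w=30) → cum 205
  km 19 (S, w=50) → cum 255
  km 26 (T, w=90) → cum 345  ≥ 276.5 → median here
  km 33 (U, w=200) → cum 545
  km 34 (V, w=8) → cum 553
Optimal location: km 26.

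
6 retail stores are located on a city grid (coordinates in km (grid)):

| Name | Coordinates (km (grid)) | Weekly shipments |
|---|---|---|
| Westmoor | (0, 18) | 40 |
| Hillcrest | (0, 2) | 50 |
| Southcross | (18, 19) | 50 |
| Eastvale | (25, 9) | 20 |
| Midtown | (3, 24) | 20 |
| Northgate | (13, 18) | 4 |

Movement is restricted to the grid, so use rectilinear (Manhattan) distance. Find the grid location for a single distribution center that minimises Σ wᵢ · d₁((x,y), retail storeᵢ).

Manhattan distance separates: Σwᵢ(|x−xᵢ|+|y−yᵢ|) = Σwᵢ|x−xᵢ| + Σwᵢ|y−yᵢ|, so x and y are optimised independently as 1-D weighted medians.
Total weight W = 184; half = 92.
x-coordinate, sorted with cumulative weight:
  x=0 (Westmoor, w=40) cum 40
  x=0 (Hillcrest, w=50) cum 90
  x=3 (Midtown, w=20) cum 110  ← median
  x=13 (Northgate, w=4) cum 114
  x=18 (Southcross, w=50) cum 164
  x=25 (Eastvale, w=20) cum 184
⇒ x* = 3
y-coordinate, sorted with cumulative weight:
  y=2 (Hillcrest, w=50) cum 50
  y=9 (Eastvale, w=20) cum 70
  y=18 (Westmoor, w=40) cum 110  ← median
  y=18 (Northgate, w=4) cum 114
  y=19 (Southcross, w=50) cum 164
  y=24 (Midtown, w=20) cum 184
⇒ y* = 18

(3, 18)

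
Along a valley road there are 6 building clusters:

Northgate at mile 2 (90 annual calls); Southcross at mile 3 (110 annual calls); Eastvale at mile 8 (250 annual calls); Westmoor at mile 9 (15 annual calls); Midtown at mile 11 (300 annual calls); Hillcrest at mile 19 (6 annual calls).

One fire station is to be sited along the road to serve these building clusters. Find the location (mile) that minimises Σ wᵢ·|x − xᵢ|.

For a sum of weighted absolute distances on a line, the optimum is the weighted median (not the mean). Total weight W = 771; half-weight = 385.5.
Sort by position and accumulate weight:
  mile 2 (Northgate, w=90) → cum 90
  mile 3 (Southcross, w=110) → cum 200
  mile 8 (Eastvale, w=250) → cum 450  ≥ 385.5 → median here
  mile 9 (Westmoor, w=15) → cum 465
  mile 11 (Midtown, w=300) → cum 765
  mile 19 (Hillcrest, w=6) → cum 771
Optimal location: mile 8.

x = 8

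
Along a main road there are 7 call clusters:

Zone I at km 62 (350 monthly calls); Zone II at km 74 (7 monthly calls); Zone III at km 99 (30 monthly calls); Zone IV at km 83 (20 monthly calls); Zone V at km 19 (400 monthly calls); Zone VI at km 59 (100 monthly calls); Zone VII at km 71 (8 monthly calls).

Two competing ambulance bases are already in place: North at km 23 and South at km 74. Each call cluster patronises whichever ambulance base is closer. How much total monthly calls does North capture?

The indifferent point is the midpoint (23+74)/2 = 48.5; call clusters left of it (closer to North at 23) go to North, those right go to South.
  Zone V at 19 (w=400) → North
  Zone VI at 59 (w=100) → South
  Zone I at 62 (w=350) → South
  Zone VII at 71 (w=8) → South
  Zone II at 74 (w=7) → South
  Zone IV at 83 (w=20) → South
  Zone III at 99 (w=30) → South
North captures 400; South captures 515.

400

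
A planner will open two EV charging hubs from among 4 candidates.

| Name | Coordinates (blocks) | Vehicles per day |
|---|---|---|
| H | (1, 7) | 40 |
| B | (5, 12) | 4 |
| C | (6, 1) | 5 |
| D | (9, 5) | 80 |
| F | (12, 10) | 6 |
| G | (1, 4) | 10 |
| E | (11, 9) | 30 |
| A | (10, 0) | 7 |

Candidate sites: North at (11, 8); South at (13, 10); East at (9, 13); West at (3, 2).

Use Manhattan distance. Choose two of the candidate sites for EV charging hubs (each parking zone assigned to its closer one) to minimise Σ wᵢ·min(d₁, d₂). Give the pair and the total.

Evaluate every pair (each demand assigned to the nearer of the two):
  {North, West}: total = 891
  {North, East}: total = 1171
  {North, South}: total = 1179
  {South, West}: total = 1259
  {East, West}: total = 1279
  {South, East}: total = 1652
Best pair: {North, West} with total 891.

{North, West}, total 891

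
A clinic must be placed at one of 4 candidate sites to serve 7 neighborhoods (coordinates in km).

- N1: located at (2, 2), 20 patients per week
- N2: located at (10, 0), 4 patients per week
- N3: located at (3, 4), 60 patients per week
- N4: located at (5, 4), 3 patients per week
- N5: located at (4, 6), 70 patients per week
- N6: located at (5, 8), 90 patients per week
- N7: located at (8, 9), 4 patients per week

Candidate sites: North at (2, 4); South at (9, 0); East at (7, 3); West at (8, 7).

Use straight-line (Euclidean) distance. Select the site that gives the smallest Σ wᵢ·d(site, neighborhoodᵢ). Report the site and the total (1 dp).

Total weighted distance at each candidate:
  North (2, 4): total = 824.0
  South (9, 0): total = 1987.2
  East (7, 3): total = 1179.0
  West (8, 7): total = 1129.1
Minimum is at North with total 824.0 km.

North, total 824.0 km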